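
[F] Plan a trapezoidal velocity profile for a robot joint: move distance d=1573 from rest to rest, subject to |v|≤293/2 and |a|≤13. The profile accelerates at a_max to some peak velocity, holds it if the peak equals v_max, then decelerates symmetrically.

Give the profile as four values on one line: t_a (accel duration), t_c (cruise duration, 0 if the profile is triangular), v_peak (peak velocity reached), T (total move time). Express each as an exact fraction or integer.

t_a=11 t_c=0 v_peak=143 T=22

v_max²/a_max = (293/2)²/13 = 85849/52
1573 < 85849/52 ⇒ no cruise
v_peak = √(1573·13) = √20449 = 143
t_a = 143/13 = 11; t_c = 0
T = 2·11 = 22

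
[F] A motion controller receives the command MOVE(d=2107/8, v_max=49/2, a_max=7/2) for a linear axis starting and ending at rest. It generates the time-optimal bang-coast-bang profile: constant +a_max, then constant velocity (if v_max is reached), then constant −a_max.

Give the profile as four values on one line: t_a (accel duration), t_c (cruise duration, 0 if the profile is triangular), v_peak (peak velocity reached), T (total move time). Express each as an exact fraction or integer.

vₘ²/aₘ = (49/2)²/(7/2) = 343/2
2107/8 ≥ 343/2 ⇒ cruise phase
t_a = (49/2)/(7/2) = 7; v_peak = 49/2
d_cruise = 2107/8 − 343/2 = 735/8; t_c = (735/8)/(49/2) = 15/4
T = 2·7 + 15/4 = 71/4

t_a=7 t_c=15/4 v_peak=49/2 T=71/4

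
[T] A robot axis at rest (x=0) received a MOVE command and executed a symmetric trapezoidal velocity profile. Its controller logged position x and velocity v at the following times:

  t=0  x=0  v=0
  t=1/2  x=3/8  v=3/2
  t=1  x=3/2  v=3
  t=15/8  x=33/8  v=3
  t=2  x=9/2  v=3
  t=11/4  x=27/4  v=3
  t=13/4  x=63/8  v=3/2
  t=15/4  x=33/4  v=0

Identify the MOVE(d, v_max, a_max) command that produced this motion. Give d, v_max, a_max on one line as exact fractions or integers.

final state: t=15/4, x=33/4, v=0 → d = 33/4
a_max = (3/2−0)/(1/2−0) = 3
max v = 3 over t∈[1,11/4] → v_max = 3
check: 3·(1+7/4) = 33/4 ✓

d=33/4 v_max=3 a_max=3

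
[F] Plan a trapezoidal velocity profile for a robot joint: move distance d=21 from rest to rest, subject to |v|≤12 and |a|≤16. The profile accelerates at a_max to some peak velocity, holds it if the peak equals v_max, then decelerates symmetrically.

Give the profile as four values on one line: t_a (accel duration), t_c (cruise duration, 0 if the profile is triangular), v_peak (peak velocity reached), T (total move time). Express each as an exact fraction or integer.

t_a=3/4 t_c=1 v_peak=12 T=5/2

vₘ²/aₘ = 12²/16 = 9
21 ≥ 9 ⇒ cruise phase
t_a = 12/16 = 3/4; v_peak = 12
d_cruise = 21 − 9 = 12; t_c = 12/12 = 1
T = 2·3/4 + 1 = 5/2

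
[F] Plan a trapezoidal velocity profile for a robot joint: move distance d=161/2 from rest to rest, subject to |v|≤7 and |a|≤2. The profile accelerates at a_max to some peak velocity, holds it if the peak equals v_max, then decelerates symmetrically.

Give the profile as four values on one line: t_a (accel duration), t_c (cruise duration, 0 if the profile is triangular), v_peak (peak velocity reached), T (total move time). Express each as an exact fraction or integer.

t_a=7/2 t_c=8 v_peak=7 T=15

(v_max)²/a_max = 7²/2 = 49/2
161/2 ≥ 49/2 so v_max reached
t_a = 7/2; v_peak = 7
d_cruise = 161/2 − 49/2 = 56; t_c = 56/7 = 8
T = 2·7/2 + 8 = 15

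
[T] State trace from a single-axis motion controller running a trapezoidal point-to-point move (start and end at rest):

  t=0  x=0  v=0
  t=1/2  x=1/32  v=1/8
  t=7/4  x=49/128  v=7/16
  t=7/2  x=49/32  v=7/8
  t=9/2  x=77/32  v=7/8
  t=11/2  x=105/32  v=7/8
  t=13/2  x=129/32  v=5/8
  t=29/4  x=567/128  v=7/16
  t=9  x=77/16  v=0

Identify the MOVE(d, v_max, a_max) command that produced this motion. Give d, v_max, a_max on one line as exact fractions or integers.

final state: t=9, x=77/16, v=0 → d = 77/16
a_max = (1/8−0)/(1/2−0) = 1/4
max v = 7/8 over t∈[7/2,11/2] → v_max = 7/8
check: 7/8·(7/2+2) = 77/16 ✓

d=77/16 v_max=7/8 a_max=1/4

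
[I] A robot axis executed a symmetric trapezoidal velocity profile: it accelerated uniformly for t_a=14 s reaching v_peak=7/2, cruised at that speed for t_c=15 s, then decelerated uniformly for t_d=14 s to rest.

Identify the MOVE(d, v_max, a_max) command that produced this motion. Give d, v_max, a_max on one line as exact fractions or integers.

a_max = (7/2)/14 = 1/4
d_a = ½·7/2·14 = 49/2; d_c = 7/2·15 = 105/2
d = 2·49/2 + 105/2 = 203/2
t_c = 15 > 0 so v_max = 7/2

d=203/2 v_max=7/2 a_max=1/4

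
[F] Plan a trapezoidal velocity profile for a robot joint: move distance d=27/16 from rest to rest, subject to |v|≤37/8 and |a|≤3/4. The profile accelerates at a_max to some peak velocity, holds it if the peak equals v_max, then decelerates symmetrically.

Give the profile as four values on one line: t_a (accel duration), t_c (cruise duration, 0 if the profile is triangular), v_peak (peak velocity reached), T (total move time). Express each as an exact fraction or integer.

v_max²/a_max = (37/8)²/(3/4) = 1369/48
27/16 < 1369/48 so t_c = 0
v_peak = √(27/16·3/4) = √(81/64) = 9/8
t_a = (9/8)/(3/4) = 3/2; t_c = 0
T = 2·3/2 = 3

t_a=3/2 t_c=0 v_peak=9/8 T=3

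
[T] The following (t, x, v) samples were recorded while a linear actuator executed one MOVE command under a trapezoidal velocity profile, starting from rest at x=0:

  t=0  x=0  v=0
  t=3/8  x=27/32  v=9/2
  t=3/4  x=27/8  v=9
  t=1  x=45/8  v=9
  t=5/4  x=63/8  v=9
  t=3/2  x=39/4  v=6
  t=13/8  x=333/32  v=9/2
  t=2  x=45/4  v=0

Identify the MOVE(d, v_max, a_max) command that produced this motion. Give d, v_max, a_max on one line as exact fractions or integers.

final state: t=2, x=45/4, v=0 → d = 45/4
a_max = (9/2−0)/(3/8−0) = 12
max v = 9 over t∈[3/4,5/4] → v_max = 9
check: 9·(3/4+1/2) = 45/4 ✓

d=45/4 v_max=9 a_max=12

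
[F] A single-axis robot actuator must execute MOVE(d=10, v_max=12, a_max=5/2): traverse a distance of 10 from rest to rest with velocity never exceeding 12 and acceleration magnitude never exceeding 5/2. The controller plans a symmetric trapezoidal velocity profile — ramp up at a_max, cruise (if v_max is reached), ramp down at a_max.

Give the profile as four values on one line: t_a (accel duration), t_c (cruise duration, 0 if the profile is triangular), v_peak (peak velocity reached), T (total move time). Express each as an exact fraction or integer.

(v_max)²/a_max = 12²/(5/2) = 288/5
10 < 288/5 so t_c = 0
v_peak = √(10·5/2) = √25 = 5
t_a = 5/(5/2) = 2; t_c = 0
T = 2·2 = 4

t_a=2 t_c=0 v_peak=5 T=4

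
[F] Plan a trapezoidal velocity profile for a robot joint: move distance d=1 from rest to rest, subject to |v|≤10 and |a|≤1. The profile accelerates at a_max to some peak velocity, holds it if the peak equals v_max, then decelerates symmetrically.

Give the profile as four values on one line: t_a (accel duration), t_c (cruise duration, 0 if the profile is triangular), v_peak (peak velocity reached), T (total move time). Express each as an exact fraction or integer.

vₘ²/aₘ = 10²/1 = 100
1 < 100 → triangular
v_peak = √(1·1) = √1 = 1
t_a = 1/1 = 1; t_c = 0
T = 2·1 = 2

t_a=1 t_c=0 v_peak=1 T=2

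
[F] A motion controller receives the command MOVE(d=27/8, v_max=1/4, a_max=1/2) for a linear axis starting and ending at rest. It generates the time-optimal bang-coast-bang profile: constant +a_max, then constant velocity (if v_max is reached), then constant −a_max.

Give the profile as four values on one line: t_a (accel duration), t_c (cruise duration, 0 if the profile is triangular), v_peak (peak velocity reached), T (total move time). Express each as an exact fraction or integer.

t_a=1/2 t_c=13 v_peak=1/4 T=14

vₘ²/aₘ = (1/4)²/(1/2) = 1/8
27/8 ≥ 1/8 so v_max reached
t_a = (1/4)/(1/2) = 1/2; v_peak = 1/4
d_cruise = 27/8 − 1/8 = 13/4; t_c = (13/4)/(1/4) = 13
T = 2·1/2 + 13 = 14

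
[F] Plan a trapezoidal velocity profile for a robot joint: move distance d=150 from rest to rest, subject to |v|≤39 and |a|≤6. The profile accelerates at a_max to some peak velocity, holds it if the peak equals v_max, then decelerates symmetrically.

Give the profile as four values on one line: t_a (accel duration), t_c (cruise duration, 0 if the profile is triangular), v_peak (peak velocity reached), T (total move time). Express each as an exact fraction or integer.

t_a=5 t_c=0 v_peak=30 T=10

(v_max)²/a_max = 39²/6 = 507/2
150 < 507/2 → triangular
v_peak = √(150·6) = √900 = 30
t_a = 30/6 = 5; t_c = 0
T = 2·5 = 10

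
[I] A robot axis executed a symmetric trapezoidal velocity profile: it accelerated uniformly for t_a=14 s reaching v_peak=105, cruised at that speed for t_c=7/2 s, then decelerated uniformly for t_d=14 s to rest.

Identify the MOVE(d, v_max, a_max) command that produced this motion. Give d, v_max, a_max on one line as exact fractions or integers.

a_max = 105/14 = 15/2
d_a = ½·105·14 = 735; d_c = 105·7/2 = 735/2
d = 2·735 + 735/2 = 3675/2
t_c = 7/2 > 0 → v_max = v_peak = 105

d=3675/2 v_max=105 a_max=15/2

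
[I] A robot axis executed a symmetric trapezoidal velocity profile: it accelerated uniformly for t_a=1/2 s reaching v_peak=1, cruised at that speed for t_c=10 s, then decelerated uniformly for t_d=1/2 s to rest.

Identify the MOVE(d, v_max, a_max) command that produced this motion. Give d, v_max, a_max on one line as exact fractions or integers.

a_max = 1/(1/2) = 2
d_a = ½·1·1/2 = 1/4; d_c = 1·10 = 10
d = 2·1/4 + 10 = 21/2
t_c = 10 > 0 so v_max = 1

d=21/2 v_max=1 a_max=2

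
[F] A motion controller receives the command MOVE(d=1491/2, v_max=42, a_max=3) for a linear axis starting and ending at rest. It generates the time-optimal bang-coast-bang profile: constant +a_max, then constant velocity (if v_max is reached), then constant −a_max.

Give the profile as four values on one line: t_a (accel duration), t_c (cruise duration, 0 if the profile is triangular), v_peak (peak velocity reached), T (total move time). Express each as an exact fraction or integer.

t_a=14 t_c=15/4 v_peak=42 T=127/4

vₘ²/aₘ = 42²/3 = 588
1491/2 ≥ 588 → trapezoidal
t_a = 42/3 = 14; v_peak = 42
d_cruise = 1491/2 − 588 = 315/2; t_c = (315/2)/42 = 15/4
T = 2·14 + 15/4 = 127/4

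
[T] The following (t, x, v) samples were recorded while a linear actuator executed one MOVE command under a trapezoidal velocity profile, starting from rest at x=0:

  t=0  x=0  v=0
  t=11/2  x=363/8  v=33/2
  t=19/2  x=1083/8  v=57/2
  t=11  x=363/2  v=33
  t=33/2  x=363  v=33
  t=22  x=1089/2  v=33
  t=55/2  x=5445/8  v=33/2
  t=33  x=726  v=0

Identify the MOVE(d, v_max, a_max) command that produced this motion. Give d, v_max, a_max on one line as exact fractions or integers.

d=726 v_max=33 a_max=3

final state: t=33, x=726, v=0 → d = 726
a_max = (33/2−0)/(11/2−0) = 3
max v = 33 over t∈[11,22] → v_max = 33
check: 33·(11+11) = 726 ✓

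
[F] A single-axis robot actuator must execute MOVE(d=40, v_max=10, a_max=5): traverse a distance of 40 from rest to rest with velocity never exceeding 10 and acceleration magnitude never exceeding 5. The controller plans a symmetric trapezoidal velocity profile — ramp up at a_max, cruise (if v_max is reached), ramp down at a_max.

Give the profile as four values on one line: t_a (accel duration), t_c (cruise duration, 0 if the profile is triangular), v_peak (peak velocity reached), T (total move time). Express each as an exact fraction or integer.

v_max²/a_max = 10²/5 = 20
40 ≥ 20 ⇒ cruise phase
t_a = 10/5 = 2; v_peak = 10
d_cruise = 40 − 20 = 20; t_c = 20/10 = 2
T = 2·2 + 2 = 6

t_a=2 t_c=2 v_peak=10 T=6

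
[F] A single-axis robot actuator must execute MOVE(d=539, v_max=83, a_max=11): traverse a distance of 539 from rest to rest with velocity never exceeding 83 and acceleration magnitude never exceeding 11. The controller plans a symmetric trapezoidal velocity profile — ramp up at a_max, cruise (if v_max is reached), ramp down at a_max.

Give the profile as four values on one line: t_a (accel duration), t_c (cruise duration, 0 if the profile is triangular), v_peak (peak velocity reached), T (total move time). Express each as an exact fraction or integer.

t_a=7 t_c=0 v_peak=77 T=14

v_max²/a_max = 83²/11 = 6889/11
539 < 6889/11 ⇒ no cruise
v_peak = √(539·11) = √5929 = 77
t_a = 77/11 = 7; t_c = 0
T = 2·7 = 14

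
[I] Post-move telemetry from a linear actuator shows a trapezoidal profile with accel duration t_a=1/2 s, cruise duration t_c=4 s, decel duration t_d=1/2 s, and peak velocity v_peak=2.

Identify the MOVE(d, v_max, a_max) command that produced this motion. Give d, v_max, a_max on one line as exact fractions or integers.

a_max = 2/(1/2) = 4
d_a = ½·2·1/2 = 1/2; d_c = 2·4 = 8
d = 2·1/2 + 8 = 9
t_c = 4 > 0 so v_max = 2

d=9 v_max=2 a_max=4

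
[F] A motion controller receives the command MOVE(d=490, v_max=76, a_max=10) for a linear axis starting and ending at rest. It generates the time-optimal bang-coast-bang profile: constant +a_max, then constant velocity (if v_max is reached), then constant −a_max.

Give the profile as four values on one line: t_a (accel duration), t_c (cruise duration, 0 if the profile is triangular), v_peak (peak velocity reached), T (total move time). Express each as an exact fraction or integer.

v_max²/a_max = 76²/10 = 2888/5
490 < 2888/5 so t_c = 0
v_peak = √(490·10) = √4900 = 70
t_a = 70/10 = 7; t_c = 0
T = 2·7 = 14

t_a=7 t_c=0 v_peak=70 T=14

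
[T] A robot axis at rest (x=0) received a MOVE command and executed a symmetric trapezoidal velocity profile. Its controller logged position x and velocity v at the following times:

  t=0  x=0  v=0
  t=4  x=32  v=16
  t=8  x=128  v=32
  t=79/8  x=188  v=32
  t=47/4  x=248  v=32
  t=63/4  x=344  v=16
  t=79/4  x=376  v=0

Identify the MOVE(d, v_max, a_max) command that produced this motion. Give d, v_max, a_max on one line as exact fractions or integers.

d=376 v_max=32 a_max=4

final state: t=79/4, x=376, v=0 → d = 376
a_max = (16−0)/(4−0) = 4
max v = 32 over t∈[8,47/4] → v_max = 32
check: 32·(8+15/4) = 376 ✓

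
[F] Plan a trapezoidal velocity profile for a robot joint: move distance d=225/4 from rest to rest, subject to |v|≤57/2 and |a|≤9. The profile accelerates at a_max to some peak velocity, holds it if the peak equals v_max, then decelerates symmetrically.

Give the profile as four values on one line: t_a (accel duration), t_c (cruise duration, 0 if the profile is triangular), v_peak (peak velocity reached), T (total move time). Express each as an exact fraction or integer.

t_a=5/2 t_c=0 v_peak=45/2 T=5

v_max²/a_max = (57/2)²/9 = 361/4
225/4 < 361/4 → triangular
v_peak = √(225/4·9) = √(2025/4) = 45/2
t_a = (45/2)/9 = 5/2; t_c = 0
T = 2·5/2 = 5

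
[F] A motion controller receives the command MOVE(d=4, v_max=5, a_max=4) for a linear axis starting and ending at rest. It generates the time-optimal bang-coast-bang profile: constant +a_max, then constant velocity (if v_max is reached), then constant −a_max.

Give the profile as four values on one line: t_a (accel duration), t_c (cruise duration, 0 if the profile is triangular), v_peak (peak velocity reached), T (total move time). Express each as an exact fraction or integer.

(v_max)²/a_max = 5²/4 = 25/4
4 < 25/4 ⇒ no cruise
v_peak = √(4·4) = √16 = 4
t_a = 4/4 = 1; t_c = 0
T = 2·1 = 2

t_a=1 t_c=0 v_peak=4 T=2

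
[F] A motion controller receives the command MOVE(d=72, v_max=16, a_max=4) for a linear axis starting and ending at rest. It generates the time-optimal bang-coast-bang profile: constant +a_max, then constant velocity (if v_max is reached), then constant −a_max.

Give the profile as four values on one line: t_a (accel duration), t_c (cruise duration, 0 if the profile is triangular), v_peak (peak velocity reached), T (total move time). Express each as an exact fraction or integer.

t_a=4 t_c=1/2 v_peak=16 T=17/2

vₘ²/aₘ = 16²/4 = 64
72 ≥ 64 → trapezoidal
t_a = 16/4 = 4; v_peak = 16
d_cruise = 72 − 64 = 8; t_c = 8/16 = 1/2
T = 2·4 + 1/2 = 17/2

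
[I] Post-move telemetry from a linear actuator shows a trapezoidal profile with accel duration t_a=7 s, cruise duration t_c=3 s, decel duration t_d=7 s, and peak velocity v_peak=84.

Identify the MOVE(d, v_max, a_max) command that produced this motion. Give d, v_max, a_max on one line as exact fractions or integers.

d=840 v_max=84 a_max=12

a_max = 84/7 = 12
d_a = ½·84·7 = 294; d_c = 84·3 = 252
d = 2·294 + 252 = 840
t_c = 3 > 0 so v_max = 84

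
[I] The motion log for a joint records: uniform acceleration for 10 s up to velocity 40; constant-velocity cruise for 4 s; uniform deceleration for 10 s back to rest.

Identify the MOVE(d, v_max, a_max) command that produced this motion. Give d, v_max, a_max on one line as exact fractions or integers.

a_max = 40/10 = 4
d_a = ½·40·10 = 200; d_c = 40·4 = 160
d = 2·200 + 160 = 560
t_c = 4 > 0 → v_max = v_peak = 40

d=560 v_max=40 a_max=4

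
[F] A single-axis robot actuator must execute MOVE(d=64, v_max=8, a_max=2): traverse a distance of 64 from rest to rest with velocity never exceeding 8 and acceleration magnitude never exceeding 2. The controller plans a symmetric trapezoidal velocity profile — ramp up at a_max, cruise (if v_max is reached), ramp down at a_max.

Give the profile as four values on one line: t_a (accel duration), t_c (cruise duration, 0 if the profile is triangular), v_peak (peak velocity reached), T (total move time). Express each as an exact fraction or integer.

v_max²/a_max = 8²/2 = 32
64 ≥ 32 → trapezoidal
t_a = 8/2 = 4; v_peak = 8
d_cruise = 64 − 32 = 32; t_c = 32/8 = 4
T = 2·4 + 4 = 12

t_a=4 t_c=4 v_peak=8 T=12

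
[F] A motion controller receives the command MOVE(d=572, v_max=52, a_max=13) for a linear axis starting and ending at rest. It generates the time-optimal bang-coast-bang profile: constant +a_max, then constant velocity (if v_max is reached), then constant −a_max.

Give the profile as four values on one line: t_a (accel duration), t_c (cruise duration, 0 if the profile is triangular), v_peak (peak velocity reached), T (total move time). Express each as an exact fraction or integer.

t_a=4 t_c=7 v_peak=52 T=15

vₘ²/aₘ = 52²/13 = 208
572 ≥ 208 → trapezoidal
t_a = 52/13 = 4; v_peak = 52
d_cruise = 572 − 208 = 364; t_c = 364/52 = 7
T = 2·4 + 7 = 15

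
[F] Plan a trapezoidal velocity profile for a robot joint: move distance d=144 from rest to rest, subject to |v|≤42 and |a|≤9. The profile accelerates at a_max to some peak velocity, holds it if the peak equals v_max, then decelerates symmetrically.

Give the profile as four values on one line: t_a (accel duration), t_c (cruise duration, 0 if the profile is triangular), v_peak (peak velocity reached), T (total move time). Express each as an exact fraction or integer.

t_a=4 t_c=0 v_peak=36 T=8

vₘ²/aₘ = 42²/9 = 196
144 < 196 → triangular
v_peak = √(144·9) = √1296 = 36
t_a = 36/9 = 4; t_c = 0
T = 2·4 = 8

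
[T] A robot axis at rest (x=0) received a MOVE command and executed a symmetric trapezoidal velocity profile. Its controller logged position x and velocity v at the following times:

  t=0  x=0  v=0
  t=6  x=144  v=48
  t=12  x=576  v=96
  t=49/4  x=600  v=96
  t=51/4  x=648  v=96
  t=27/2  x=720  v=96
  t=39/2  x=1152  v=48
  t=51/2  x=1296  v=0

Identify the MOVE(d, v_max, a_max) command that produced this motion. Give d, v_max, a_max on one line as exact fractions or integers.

final state: t=51/2, x=1296, v=0 → d = 1296
a_max = (48−0)/(6−0) = 8
max v = 96 over t∈[12,27/2] → v_max = 96
check: 96·(12+3/2) = 1296 ✓

d=1296 v_max=96 a_max=8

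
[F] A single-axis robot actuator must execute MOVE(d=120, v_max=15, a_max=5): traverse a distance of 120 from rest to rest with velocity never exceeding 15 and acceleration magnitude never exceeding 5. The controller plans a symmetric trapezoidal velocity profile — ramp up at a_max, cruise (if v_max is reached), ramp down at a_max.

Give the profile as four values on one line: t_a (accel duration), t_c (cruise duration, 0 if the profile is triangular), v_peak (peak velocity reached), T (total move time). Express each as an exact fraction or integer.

v_max²/a_max = 15²/5 = 45
120 ≥ 45 → trapezoidal
t_a = 15/5 = 3; v_peak = 15
d_cruise = 120 − 45 = 75; t_c = 75/15 = 5
T = 2·3 + 5 = 11

t_a=3 t_c=5 v_peak=15 T=11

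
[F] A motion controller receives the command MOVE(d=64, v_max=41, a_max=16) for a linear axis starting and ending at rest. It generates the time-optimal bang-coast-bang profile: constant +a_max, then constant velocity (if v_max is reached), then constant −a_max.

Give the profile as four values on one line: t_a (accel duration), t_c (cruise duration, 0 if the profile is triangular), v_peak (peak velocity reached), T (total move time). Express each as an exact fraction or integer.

v_max²/a_max = 41²/16 = 1681/16
64 < 1681/16 ⇒ no cruise
v_peak = √(64·16) = √1024 = 32
t_a = 32/16 = 2; t_c = 0
T = 2·2 = 4

t_a=2 t_c=0 v_peak=32 T=4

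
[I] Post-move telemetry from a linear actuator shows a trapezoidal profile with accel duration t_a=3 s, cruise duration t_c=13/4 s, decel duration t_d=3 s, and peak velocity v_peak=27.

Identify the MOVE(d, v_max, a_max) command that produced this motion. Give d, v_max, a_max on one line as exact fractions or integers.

a_max = 27/3 = 9
d_a = ½·27·3 = 81/2; d_c = 27·13/4 = 351/4
d = 2·81/2 + 351/4 = 675/4
t_c = 13/4 > 0 ⇒ limit active, v_max = 27

d=675/4 v_max=27 a_max=9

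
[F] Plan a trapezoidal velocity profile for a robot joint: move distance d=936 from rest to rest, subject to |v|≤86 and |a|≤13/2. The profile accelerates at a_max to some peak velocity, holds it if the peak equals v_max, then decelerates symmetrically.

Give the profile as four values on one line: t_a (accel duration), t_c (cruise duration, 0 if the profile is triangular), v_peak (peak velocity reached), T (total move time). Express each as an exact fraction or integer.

v_max²/a_max = 86²/(13/2) = 14792/13
936 < 14792/13 ⇒ no cruise
v_peak = √(936·13/2) = √6084 = 78
t_a = 78/(13/2) = 12; t_c = 0
T = 2·12 = 24

t_a=12 t_c=0 v_peak=78 T=24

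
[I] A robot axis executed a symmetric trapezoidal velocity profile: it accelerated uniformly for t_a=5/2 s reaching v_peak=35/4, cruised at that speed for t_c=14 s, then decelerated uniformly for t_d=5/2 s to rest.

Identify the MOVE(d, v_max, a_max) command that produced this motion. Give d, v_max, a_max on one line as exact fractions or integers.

a_max = (35/4)/(5/2) = 7/2
d_a = ½·35/4·5/2 = 175/16; d_c = 35/4·14 = 245/2
d = 2·175/16 + 245/2 = 1155/8
t_c = 14 > 0 → v_max = v_peak = 35/4

d=1155/8 v_max=35/4 a_max=7/2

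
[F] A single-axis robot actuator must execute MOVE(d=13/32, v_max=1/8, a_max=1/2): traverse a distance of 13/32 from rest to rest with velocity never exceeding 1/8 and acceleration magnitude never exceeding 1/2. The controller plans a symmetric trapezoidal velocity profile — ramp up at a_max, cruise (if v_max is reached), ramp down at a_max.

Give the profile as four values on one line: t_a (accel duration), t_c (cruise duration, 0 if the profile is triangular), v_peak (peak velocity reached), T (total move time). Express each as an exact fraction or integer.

t_a=1/4 t_c=3 v_peak=1/8 T=7/2

vₘ²/aₘ = (1/8)²/(1/2) = 1/32
13/32 ≥ 1/32 so v_max reached
t_a = (1/8)/(1/2) = 1/4; v_peak = 1/8
d_cruise = 13/32 − 1/32 = 3/8; t_c = (3/8)/(1/8) = 3
T = 2·1/4 + 3 = 7/2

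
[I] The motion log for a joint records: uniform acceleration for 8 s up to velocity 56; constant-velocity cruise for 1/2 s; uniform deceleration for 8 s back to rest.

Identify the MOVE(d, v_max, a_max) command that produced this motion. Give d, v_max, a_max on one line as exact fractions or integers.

d=476 v_max=56 a_max=7

a_max = 56/8 = 7
d_a = ½·56·8 = 224; d_c = 56·1/2 = 28
d = 2·224 + 28 = 476
t_c = 1/2 > 0 so v_max = 56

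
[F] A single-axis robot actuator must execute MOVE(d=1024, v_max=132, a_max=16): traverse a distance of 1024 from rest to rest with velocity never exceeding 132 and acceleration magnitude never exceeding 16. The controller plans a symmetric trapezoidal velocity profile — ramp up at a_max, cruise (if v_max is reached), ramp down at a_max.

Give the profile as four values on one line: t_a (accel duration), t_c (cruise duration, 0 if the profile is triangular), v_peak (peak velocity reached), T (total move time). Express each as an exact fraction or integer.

(v_max)²/a_max = 132²/16 = 1089
1024 < 1089 ⇒ no cruise
v_peak = √(1024·16) = √16384 = 128
t_a = 128/16 = 8; t_c = 0
T = 2·8 = 16

t_a=8 t_c=0 v_peak=128 T=16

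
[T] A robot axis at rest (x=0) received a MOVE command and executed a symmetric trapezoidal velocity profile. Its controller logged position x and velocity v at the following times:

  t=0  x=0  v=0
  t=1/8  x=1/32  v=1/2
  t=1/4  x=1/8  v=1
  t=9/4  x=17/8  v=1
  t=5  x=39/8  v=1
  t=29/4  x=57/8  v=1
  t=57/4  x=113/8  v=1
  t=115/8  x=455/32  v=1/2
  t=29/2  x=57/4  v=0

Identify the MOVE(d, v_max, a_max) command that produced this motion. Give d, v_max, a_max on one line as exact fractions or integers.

d=57/4 v_max=1 a_max=4

final state: t=29/2, x=57/4, v=0 → d = 57/4
a_max = (1/2−0)/(1/8−0) = 4
max v = 1 over t∈[1/4,57/4] → v_max = 1
check: 1·(1/4+14) = 57/4 ✓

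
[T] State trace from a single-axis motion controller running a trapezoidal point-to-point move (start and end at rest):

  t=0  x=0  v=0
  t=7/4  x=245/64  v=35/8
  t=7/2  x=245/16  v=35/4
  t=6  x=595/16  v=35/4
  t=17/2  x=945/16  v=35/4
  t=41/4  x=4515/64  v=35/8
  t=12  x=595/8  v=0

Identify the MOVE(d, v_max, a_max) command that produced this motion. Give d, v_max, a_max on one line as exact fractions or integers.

final state: t=12, x=595/8, v=0 → d = 595/8
a_max = (35/8−0)/(7/4−0) = 5/2
max v = 35/4 over t∈[7/2,17/2] → v_max = 35/4
check: 35/4·(7/2+5) = 595/8 ✓

d=595/8 v_max=35/4 a_max=5/2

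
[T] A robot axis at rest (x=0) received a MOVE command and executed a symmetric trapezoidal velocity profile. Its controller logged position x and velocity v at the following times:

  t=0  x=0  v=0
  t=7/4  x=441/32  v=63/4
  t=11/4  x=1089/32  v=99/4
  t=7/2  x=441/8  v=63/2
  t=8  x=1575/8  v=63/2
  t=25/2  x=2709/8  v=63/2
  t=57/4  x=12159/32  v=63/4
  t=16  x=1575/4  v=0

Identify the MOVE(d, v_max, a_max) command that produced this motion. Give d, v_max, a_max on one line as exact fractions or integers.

final state: t=16, x=1575/4, v=0 → d = 1575/4
a_max = (63/4−0)/(7/4−0) = 9
max v = 63/2 over t∈[7/2,25/2] → v_max = 63/2
check: 63/2·(7/2+9) = 1575/4 ✓

d=1575/4 v_max=63/2 a_max=9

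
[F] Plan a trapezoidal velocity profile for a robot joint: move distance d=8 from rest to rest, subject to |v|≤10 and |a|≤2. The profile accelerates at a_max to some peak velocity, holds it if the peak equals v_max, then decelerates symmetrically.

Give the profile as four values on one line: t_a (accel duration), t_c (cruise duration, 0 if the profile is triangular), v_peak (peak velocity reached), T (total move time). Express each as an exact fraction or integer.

t_a=2 t_c=0 v_peak=4 T=4

vₘ²/aₘ = 10²/2 = 50
8 < 50 so t_c = 0
v_peak = √(8·2) = √16 = 4
t_a = 4/2 = 2; t_c = 0
T = 2·2 = 4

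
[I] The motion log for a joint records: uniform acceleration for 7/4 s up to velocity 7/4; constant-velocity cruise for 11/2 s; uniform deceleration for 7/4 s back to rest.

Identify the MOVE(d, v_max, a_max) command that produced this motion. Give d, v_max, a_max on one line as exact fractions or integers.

a_max = (7/4)/(7/4) = 1
d_a = ½·7/4·7/4 = 49/32; d_c = 7/4·11/2 = 77/8
d = 2·49/32 + 77/8 = 203/16
t_c = 11/2 > 0 → v_max = v_peak = 7/4

d=203/16 v_max=7/4 a_max=1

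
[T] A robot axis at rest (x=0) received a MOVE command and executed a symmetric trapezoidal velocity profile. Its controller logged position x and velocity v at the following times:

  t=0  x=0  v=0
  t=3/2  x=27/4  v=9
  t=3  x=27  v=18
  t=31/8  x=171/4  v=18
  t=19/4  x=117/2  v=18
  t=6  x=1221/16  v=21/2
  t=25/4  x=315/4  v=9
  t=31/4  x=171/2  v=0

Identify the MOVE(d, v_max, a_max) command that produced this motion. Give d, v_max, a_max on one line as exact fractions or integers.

d=171/2 v_max=18 a_max=6

final state: t=31/4, x=171/2, v=0 → d = 171/2
a_max = (9−0)/(3/2−0) = 6
max v = 18 over t∈[3,19/4] → v_max = 18
check: 18·(3+7/4) = 171/2 ✓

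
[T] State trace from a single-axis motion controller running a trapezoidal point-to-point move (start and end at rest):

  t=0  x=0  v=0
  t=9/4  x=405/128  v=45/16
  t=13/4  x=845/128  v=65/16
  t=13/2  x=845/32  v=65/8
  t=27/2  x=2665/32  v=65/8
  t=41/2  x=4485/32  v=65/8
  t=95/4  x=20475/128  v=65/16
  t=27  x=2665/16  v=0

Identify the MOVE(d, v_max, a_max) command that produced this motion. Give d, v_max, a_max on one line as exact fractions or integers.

final state: t=27, x=2665/16, v=0 → d = 2665/16
a_max = (45/16−0)/(9/4−0) = 5/4
max v = 65/8 over t∈[13/2,41/2] → v_max = 65/8
check: 65/8·(13/2+14) = 2665/16 ✓

d=2665/16 v_max=65/8 a_max=5/4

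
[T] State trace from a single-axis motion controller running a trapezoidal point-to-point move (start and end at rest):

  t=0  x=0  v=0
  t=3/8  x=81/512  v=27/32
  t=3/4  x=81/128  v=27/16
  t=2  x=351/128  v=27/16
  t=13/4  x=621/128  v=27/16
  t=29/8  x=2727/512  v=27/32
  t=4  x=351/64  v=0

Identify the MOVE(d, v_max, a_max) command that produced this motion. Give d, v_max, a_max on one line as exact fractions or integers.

final state: t=4, x=351/64, v=0 → d = 351/64
a_max = (27/32−0)/(3/8−0) = 9/4
max v = 27/16 over t∈[3/4,13/4] → v_max = 27/16
check: 27/16·(3/4+5/2) = 351/64 ✓

d=351/64 v_max=27/16 a_max=9/4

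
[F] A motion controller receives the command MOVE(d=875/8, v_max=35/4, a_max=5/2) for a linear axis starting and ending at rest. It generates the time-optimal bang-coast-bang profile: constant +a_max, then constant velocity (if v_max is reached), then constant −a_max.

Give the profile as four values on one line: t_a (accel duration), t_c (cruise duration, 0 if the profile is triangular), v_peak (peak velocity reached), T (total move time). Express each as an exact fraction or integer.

t_a=7/2 t_c=9 v_peak=35/4 T=16

(v_max)²/a_max = (35/4)²/(5/2) = 245/8
875/8 ≥ 245/8 → trapezoidal
t_a = (35/4)/(5/2) = 7/2; v_peak = 35/4
d_cruise = 875/8 − 245/8 = 315/4; t_c = (315/4)/(35/4) = 9
T = 2·7/2 + 9 = 16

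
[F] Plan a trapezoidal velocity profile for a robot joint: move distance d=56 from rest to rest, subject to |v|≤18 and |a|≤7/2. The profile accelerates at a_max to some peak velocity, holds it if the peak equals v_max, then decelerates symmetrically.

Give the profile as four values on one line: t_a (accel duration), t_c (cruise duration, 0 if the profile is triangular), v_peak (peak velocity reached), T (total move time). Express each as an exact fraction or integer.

t_a=4 t_c=0 v_peak=14 T=8

v_max²/a_max = 18²/(7/2) = 648/7
56 < 648/7 ⇒ no cruise
v_peak = √(56·7/2) = √196 = 14
t_a = 14/(7/2) = 4; t_c = 0
T = 2·4 = 8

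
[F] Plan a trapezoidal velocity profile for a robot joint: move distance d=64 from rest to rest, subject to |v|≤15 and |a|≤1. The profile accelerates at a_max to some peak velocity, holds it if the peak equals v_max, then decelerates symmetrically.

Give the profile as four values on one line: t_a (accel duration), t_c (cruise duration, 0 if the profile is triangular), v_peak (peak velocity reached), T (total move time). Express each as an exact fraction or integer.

vₘ²/aₘ = 15²/1 = 225
64 < 225 → triangular
v_peak = √(64·1) = √64 = 8
t_a = 8/1 = 8; t_c = 0
T = 2·8 = 16

t_a=8 t_c=0 v_peak=8 T=16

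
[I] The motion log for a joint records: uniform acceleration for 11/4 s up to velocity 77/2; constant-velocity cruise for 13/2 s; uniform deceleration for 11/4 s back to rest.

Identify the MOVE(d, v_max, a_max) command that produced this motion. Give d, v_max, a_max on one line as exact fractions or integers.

d=2849/8 v_max=77/2 a_max=14

a_max = (77/2)/(11/4) = 14
d_a = ½·77/2·11/4 = 847/16; d_c = 77/2·13/2 = 1001/4
d = 2·847/16 + 1001/4 = 2849/8
t_c = 13/2 > 0 ⇒ limit active, v_max = 77/2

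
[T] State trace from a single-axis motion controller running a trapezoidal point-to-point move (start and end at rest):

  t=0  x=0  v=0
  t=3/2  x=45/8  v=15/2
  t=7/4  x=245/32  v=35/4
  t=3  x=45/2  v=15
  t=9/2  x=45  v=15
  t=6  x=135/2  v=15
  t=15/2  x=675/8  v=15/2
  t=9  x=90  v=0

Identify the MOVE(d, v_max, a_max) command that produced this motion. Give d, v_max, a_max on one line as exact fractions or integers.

d=90 v_max=15 a_max=5

final state: t=9, x=90, v=0 → d = 90
a_max = (15/2−0)/(3/2−0) = 5
max v = 15 over t∈[3,6] → v_max = 15
check: 15·(3+3) = 90 ✓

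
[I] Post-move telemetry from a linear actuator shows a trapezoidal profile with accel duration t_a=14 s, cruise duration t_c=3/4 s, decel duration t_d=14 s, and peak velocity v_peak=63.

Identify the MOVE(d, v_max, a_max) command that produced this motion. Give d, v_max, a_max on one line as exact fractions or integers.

a_max = 63/14 = 9/2
d_a = ½·63·14 = 441; d_c = 63·3/4 = 189/4
d = 2·441 + 189/4 = 3717/4
t_c = 3/4 > 0 so v_max = 63

d=3717/4 v_max=63 a_max=9/2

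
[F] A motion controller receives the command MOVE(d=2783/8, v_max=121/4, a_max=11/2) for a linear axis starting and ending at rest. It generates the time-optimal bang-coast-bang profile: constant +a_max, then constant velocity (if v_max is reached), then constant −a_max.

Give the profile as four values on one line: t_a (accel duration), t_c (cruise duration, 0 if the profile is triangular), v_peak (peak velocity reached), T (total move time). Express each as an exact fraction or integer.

vₘ²/aₘ = (121/4)²/(11/2) = 1331/8
2783/8 ≥ 1331/8 so v_max reached
t_a = (121/4)/(11/2) = 11/2; v_peak = 121/4
d_cruise = 2783/8 − 1331/8 = 363/2; t_c = (363/2)/(121/4) = 6
T = 2·11/2 + 6 = 17

t_a=11/2 t_c=6 v_peak=121/4 T=17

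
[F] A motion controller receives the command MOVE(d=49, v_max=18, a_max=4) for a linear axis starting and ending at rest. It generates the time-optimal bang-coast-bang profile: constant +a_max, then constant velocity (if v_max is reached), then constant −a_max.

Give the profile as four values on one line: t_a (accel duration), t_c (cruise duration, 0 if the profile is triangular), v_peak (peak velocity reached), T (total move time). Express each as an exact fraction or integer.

v_max²/a_max = 18²/4 = 81
49 < 81 so t_c = 0
v_peak = √(49·4) = √196 = 14
t_a = 14/4 = 7/2; t_c = 0
T = 2·7/2 = 7

t_a=7/2 t_c=0 v_peak=14 T=7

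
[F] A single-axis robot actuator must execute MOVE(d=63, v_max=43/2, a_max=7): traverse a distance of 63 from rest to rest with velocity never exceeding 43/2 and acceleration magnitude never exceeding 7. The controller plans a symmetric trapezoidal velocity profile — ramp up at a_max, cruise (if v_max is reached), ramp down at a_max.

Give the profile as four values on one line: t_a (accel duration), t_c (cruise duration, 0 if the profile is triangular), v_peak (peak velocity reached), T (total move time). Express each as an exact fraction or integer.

vₘ²/aₘ = (43/2)²/7 = 1849/28
63 < 1849/28 → triangular
v_peak = √(63·7) = √441 = 21
t_a = 21/7 = 3; t_c = 0
T = 2·3 = 6

t_a=3 t_c=0 v_peak=21 T=6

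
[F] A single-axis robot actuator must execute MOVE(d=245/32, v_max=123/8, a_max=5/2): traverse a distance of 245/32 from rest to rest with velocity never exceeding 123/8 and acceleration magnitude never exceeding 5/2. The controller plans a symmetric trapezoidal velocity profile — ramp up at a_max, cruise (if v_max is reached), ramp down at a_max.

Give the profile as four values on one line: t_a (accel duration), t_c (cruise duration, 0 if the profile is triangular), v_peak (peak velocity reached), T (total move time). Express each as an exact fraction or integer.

v_max²/a_max = (123/8)²/(5/2) = 15129/160
245/32 < 15129/160 ⇒ no cruise
v_peak = √(245/32·5/2) = √(1225/64) = 35/8
t_a = (35/8)/(5/2) = 7/4; t_c = 0
T = 2·7/4 = 7/2

t_a=7/4 t_c=0 v_peak=35/8 T=7/2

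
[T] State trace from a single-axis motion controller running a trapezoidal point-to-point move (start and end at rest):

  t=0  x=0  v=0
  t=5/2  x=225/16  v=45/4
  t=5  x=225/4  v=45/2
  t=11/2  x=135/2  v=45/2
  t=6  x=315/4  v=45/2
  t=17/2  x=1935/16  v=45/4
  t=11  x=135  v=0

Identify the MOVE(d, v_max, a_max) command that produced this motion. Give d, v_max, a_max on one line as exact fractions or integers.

d=135 v_max=45/2 a_max=9/2

final state: t=11, x=135, v=0 → d = 135
a_max = (45/4−0)/(5/2−0) = 9/2
max v = 45/2 over t∈[5,6] → v_max = 45/2
check: 45/2·(5+1) = 135 ✓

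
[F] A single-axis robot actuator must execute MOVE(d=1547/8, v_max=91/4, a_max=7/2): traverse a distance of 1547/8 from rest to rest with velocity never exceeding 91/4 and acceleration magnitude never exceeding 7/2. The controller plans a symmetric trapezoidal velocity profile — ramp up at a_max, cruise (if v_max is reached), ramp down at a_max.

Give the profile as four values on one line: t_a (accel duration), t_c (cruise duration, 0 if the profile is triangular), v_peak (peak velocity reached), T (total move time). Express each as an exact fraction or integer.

v_max²/a_max = (91/4)²/(7/2) = 1183/8
1547/8 ≥ 1183/8 → trapezoidal
t_a = (91/4)/(7/2) = 13/2; v_peak = 91/4
d_cruise = 1547/8 − 1183/8 = 91/2; t_c = (91/2)/(91/4) = 2
T = 2·13/2 + 2 = 15

t_a=13/2 t_c=2 v_peak=91/4 T=15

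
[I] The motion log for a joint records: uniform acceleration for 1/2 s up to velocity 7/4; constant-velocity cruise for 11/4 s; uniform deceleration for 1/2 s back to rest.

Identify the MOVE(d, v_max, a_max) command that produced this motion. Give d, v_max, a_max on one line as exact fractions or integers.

a_max = (7/4)/(1/2) = 7/2
d_a = ½·7/4·1/2 = 7/16; d_c = 7/4·11/4 = 77/16
d = 2·7/16 + 77/16 = 91/16
t_c = 11/4 > 0 so v_max = 7/4

d=91/16 v_max=7/4 a_max=7/2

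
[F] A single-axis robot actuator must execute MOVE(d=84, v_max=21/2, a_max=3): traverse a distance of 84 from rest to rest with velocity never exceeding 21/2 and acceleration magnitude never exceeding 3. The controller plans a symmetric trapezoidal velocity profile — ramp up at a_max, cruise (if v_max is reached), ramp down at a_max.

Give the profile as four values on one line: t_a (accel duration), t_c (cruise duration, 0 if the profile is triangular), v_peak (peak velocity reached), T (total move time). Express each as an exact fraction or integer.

t_a=7/2 t_c=9/2 v_peak=21/2 T=23/2

v_max²/a_max = (21/2)²/3 = 147/4
84 ≥ 147/4 ⇒ cruise phase
t_a = (21/2)/3 = 7/2; v_peak = 21/2
d_cruise = 84 − 147/4 = 189/4; t_c = (189/4)/(21/2) = 9/2
T = 2·7/2 + 9/2 = 23/2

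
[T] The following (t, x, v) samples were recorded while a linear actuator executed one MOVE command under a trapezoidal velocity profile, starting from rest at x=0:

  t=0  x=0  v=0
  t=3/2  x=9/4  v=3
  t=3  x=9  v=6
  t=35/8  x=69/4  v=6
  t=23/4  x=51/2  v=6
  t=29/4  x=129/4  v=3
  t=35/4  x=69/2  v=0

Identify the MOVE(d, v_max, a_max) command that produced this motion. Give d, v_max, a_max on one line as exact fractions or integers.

final state: t=35/4, x=69/2, v=0 → d = 69/2
a_max = (3−0)/(3/2−0) = 2
max v = 6 over t∈[3,23/4] → v_max = 6
check: 6·(3+11/4) = 69/2 ✓

d=69/2 v_max=6 a_max=2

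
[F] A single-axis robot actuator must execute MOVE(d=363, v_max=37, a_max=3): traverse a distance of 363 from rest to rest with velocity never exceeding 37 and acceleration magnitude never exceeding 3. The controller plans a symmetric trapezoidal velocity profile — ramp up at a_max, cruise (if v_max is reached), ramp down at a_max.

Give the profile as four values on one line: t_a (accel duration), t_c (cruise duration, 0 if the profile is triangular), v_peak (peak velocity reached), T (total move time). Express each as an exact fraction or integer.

t_a=11 t_c=0 v_peak=33 T=22

(v_max)²/a_max = 37²/3 = 1369/3
363 < 1369/3 so t_c = 0
v_peak = √(363·3) = √1089 = 33
t_a = 33/3 = 11; t_c = 0
T = 2·11 = 22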